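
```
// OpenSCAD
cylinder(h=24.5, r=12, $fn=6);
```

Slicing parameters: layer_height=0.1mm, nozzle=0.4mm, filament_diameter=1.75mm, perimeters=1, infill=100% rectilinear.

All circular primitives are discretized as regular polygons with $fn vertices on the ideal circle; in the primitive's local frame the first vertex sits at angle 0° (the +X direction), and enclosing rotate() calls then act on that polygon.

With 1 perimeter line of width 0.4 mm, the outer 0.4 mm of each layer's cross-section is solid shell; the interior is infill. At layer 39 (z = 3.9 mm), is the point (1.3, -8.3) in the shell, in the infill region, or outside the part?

At z = 3.9 mm: the r=12 cylinder contributes a regular 6-gon of circumradius 12. Overall, the cross-section is a single solid region. The nearest boundary edge runs (-6.00, -10.39)→(6.00, -10.39); distance from the point to it = 2.09 mm. The point is inside the cross-section and 2.09 mm from the nearest boundary — more than the 0.4 mm shell width (1 × 0.4), so it's in the infill interior.

infill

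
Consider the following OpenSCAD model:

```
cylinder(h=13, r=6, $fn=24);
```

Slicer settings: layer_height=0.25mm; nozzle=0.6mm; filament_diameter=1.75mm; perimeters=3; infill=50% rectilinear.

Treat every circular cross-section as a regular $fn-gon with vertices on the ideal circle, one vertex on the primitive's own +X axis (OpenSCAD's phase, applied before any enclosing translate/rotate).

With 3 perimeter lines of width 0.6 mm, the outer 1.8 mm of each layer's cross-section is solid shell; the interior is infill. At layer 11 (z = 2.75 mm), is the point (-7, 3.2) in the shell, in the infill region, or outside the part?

At z = 2.75 mm: the r=6 cylinder gives a regular 24-gon of circumradius 6 (constant along its height). Overall, the cross-section is a single solid region. The nearest boundary edge runs (-5.20, 3.00)→(-5.80, 1.55); distance from the point to it = 1.74 mm. The point is not inside any of the regions above, so it lies outside the cross-section (1.74 mm from the nearest boundary).

outside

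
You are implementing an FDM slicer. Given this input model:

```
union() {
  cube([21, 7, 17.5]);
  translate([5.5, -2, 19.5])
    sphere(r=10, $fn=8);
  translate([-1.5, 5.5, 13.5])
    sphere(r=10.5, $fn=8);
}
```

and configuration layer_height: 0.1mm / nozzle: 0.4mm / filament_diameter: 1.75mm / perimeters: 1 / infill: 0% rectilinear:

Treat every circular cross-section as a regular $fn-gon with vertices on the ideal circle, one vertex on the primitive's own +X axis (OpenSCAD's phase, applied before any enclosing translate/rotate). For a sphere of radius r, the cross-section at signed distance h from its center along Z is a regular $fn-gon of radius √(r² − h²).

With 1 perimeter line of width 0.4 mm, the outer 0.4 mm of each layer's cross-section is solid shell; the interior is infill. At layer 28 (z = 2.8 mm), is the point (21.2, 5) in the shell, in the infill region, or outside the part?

outside

At z = 2.8 mm: the cube (footprint 21×7) is included at this height; the sphere at (5.5, -2) does not reach this height (|z−center|=16.700 > r=10); the sphere at (-1.5, 5.5) does not reach this height (|z−center|=10.700 > r=10.5); Combining (union): only the 21×7 cube is present, so the union is just that shape — 1 connected region. Overall, the cross-section is a single solid region. The nearest boundary edge runs (21.00, 0.00)→(21.00, 7.00); distance from the point to it = 0.20 mm. The point is not inside any of the regions above, so it lies outside the cross-section (0.20 mm from the nearest boundary).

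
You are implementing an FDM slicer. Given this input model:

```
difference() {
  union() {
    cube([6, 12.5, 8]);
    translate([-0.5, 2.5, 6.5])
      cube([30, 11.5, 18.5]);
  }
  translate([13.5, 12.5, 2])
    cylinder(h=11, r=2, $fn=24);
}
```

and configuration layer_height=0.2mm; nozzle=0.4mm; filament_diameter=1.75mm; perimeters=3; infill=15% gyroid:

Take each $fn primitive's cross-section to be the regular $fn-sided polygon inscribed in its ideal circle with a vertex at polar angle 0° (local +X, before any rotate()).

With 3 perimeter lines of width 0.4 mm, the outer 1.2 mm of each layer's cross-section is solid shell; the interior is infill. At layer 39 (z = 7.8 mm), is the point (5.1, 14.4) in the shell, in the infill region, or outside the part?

At z = 7.8 mm: the cube (footprint 6×12.5) is included at this height; the cube at (-0.5, 2.5) is present — its section is the full 30×11.5 rectangle; Merging all regions: the regions partially overlap (shared area 60.00 mm²), so overlapping operands fuse into one piece — 1 connected region; the r=2 cylinder at (13.5, 12.5) gives a regular 24-gon of circumradius 2 (constant along its height); After the difference (first − rest): starting from that combined region, the r=2 cylinder at (13.5, 12.5) partially overlaps it — only the 11.55 mm² overlap (of its 12.42 mm²) is removed, clipping the outline — 1 connected region. Overall, the cross-section is a single solid region. The nearest boundary edge runs (-0.50, 14.00)→(12.20, 14.00); distance from the point to it = 0.40 mm. The point is not inside any of the regions above, so it lies outside the cross-section (0.40 mm from the nearest boundary).

outside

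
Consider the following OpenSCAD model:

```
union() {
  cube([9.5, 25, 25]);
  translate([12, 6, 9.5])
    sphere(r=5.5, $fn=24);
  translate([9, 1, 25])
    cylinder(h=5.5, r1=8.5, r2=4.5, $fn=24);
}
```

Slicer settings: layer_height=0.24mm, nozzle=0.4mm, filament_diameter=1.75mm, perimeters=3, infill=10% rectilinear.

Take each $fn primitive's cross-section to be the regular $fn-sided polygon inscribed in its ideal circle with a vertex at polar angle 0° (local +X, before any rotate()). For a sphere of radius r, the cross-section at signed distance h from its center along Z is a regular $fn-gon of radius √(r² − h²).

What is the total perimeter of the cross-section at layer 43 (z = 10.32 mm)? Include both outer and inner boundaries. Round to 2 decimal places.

At z = 10.32 mm: the 9.5×25 cube contributes its full rectangle (perimeter 69.00 mm); the r=5.5 sphere at (12, 6) contributes a regular 24-gon of circumradius √(5.5²−0.82²) = 5.439 (perimeter = 2·24·5.439·sin(180°/24) = 34.07 mm); the cone at (9, 1) is absent (z outside [25, 30.5]); Taking the union: the regions partially overlap (shared area 19.90 mm²), so the edge portions inside another operand are dropped and the merged outline is re-measured after clipping — boundary = 81.64 mm. Overall, the cross-section is a single solid region. Total boundary length (outer) = 81.64 mm.

81.64 mm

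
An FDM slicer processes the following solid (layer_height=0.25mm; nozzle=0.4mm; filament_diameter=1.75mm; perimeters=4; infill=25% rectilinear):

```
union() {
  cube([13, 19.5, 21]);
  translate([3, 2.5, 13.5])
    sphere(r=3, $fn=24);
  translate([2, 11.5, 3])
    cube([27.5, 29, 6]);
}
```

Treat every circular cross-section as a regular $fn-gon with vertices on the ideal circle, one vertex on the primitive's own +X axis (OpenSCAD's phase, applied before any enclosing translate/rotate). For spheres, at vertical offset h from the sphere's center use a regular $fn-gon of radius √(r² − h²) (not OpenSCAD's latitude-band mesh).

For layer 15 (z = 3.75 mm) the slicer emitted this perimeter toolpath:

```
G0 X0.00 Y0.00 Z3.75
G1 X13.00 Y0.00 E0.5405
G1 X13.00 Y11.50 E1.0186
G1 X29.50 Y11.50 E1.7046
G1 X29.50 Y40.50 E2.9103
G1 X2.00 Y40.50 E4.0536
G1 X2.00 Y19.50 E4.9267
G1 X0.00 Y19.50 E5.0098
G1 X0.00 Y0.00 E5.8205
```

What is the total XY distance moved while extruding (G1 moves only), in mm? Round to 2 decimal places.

Sum the Euclidean lengths of each G1 segment: total = 140.00 mm.

140.00 mm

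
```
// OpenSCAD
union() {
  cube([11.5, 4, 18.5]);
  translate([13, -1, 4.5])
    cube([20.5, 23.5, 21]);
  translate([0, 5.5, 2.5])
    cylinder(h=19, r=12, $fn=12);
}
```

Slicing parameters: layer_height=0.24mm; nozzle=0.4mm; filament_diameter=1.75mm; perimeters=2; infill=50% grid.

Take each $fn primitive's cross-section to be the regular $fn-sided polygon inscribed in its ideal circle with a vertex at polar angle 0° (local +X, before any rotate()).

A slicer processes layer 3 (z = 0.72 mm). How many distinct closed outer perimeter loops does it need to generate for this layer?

1

At z = 0.72 mm: the cube (footprint 11.5×4) is included at this height; the cube at (13, -1) does not reach this height (z outside [4.5, 25.5]); the cylinder at (0, 5.5) does not reach this height (z outside [2.5, 21.5]); Merging all regions: only the 11.5×4 cube is present, so the union is just that shape — 1 connected region. The result has 1 disconnected region.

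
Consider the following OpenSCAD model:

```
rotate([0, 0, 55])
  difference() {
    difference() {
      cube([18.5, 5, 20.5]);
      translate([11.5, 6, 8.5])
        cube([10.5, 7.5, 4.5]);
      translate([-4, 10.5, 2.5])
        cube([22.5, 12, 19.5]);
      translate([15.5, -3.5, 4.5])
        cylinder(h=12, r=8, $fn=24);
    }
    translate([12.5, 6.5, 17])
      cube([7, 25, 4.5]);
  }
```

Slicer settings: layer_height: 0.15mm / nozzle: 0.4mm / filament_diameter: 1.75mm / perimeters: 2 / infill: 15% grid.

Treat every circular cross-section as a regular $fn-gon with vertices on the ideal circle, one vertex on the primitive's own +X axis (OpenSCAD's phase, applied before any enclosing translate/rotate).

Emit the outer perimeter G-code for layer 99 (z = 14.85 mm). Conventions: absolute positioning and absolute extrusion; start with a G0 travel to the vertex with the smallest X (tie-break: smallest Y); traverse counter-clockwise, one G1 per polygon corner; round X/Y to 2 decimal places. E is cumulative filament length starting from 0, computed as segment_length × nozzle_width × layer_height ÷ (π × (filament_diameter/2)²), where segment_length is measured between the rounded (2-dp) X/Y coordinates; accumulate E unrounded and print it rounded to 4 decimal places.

At z = 14.85 mm: the 18.5×5 cube contributes its full rectangle; the cube at (11.5, 6) does not reach this height (z outside [8.5, 13]); the cube at (-4, 10.5) (footprint 22.5×12) is included at this height; the cylinder at (15.5, -3.5): section is a regular 24-gon, circumradius r=8; After the difference (first − rest): starting from the 18.5×5 cube, the 22.5×12 cube at (-4, 10.5) misses the remaining region (no effect); the r=8 cylinder at (15.5, -3.5) partially overlaps it — only the 35.57 mm² overlap (of its 198.77 mm²) is removed, clipping the outline — 1 connected region; the cube at (12.5, 6.5) is not intersected at this z (z outside [17, 21.5]); After the difference (first − rest): none of the subtracted shapes is present at this height, so the result so far is unchanged — 1 connected region; (rotated 55° about Z; rotation is an isometry so areas/perimeters/island counts are preserved). The outline is a single polygon with 11 vertices. Extrusion per mm of travel: 0.4 × 0.15 / (π × 0.875²) = 0.024945. Accumulating E over each segment gives final E = 1.1228.

G0 X-4.10 Y2.87 Z14.85
G1 X0.00 Y0.00 E0.1248
G1 X4.80 Y6.85 E0.3335
G1 X4.51 Y7.31 E0.3471
G1 X3.88 Y9.30 E0.3991
G1 X3.79 Y11.39 E0.4513
G1 X4.24 Y13.43 E0.5034
G1 X5.20 Y15.28 E0.5554
G1 X6.62 Y16.82 E0.6077
G1 X7.46 Y17.36 E0.6326
G1 X6.52 Y18.02 E0.6612
G1 X-4.10 Y2.87 E1.1228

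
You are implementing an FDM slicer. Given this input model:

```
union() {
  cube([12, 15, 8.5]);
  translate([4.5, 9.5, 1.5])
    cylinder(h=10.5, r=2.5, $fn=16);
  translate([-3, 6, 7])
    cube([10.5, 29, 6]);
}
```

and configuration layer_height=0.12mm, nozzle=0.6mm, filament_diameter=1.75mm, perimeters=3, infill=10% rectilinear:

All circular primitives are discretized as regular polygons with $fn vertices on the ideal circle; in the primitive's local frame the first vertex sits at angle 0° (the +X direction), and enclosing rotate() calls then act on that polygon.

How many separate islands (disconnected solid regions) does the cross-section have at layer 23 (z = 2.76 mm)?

At z = 2.76 mm: the 12×15 cube contributes its full rectangle; the r=2.5 cylinder at (4.5, 9.5) contributes a regular 16-gon of circumradius 2.5; the cube at (-3, 6) does not reach this height (z outside [7, 13]); Combining (union): the r=2.5 cylinder at (4.5, 9.5) lies entirely inside the 12×15 cube, so the union is just the 12×15 cube — 1 connected region. Overall, the cross-section is a single solid region. Island count = 1.

1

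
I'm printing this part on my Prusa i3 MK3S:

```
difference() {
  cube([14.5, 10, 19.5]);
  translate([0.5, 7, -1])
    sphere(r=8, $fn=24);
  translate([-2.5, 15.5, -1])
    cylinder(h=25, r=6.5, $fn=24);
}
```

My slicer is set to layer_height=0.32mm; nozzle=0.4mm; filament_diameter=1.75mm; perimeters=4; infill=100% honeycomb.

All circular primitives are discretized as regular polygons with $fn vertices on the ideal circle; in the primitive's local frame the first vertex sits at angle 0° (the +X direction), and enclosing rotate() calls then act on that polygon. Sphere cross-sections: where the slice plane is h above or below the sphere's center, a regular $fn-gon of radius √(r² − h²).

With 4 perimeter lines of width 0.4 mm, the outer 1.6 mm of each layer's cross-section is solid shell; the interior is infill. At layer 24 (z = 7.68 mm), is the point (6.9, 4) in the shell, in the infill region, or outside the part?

At z = 7.68 mm: the cube (footprint 14.5×10) is included at this height; the sphere at (0.5, 7) is not intersected at this z (|z−center|=8.680 > r=8); the cylinder at (-2.5, 15.5): section is a regular 24-gon, circumradius r=6.5; Subtracting the remaining from the first: starting from the 14.5×10 cube, the r=6.5 cylinder at (-2.5, 15.5) partially overlaps it — only the 0.22 mm² overlap (of its 131.22 mm²) is removed, clipping the outline — 1 connected region. Overall, the cross-section is a single solid region. The nearest boundary edge runs (14.50, 0.00)→(0.00, 0.00); distance from the point to it = 4.00 mm. The point is inside the cross-section and 4.00 mm from the nearest boundary — more than the 1.6 mm shell width (4 × 0.4), so it's in the infill interior.

infill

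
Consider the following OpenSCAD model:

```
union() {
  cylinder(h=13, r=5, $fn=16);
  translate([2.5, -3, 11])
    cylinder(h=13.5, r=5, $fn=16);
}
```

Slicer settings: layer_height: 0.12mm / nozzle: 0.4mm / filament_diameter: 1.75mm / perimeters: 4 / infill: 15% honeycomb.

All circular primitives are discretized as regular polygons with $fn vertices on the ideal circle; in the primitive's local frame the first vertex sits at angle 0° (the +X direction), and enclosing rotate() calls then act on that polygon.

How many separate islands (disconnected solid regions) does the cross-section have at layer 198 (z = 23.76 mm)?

At z = 23.76 mm: the cylinder is absent (z outside [0, 13]); the r=5 cylinder at (2.5, -3) gives a regular 16-gon of circumradius 5 (constant along its height); Merging all regions: only the r=5 cylinder at (2.5, -3) is present, so the union is just that shape — 1 connected region. Overall, the cross-section is a single solid region. Island count = 1.

1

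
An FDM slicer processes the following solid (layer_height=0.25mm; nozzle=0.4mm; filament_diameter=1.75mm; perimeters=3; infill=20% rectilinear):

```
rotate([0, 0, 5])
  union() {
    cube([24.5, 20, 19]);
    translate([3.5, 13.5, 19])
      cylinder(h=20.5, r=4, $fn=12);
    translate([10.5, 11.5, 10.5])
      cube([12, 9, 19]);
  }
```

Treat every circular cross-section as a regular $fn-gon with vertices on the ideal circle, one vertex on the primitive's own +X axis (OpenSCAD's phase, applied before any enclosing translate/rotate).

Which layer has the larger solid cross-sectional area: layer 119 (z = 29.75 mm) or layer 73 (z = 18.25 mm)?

Layer 119 (z = 29.75): the cube does not reach this height (z outside [0, 19]); the cylinder at (3.5, 13.5): section is a regular 12-gon, circumradius r=4 (area = (12/2)·4.000²·sin(360°/12) = 48.00 mm²); the cube at (10.5, 11.5) is not intersected at this z (z outside [10.5, 29.5]); Taking the union: only the r=4 cylinder at (3.5, 13.5) is present, so the union is just that shape — area = 48.00 mm²; (whole slice rotated 5° about Z — lengths, areas and connectivity unchanged). So its area = 48.00 mm². Layer 73 (z = 18.25): the cube is present — its section is the full 24.5×20 rectangle (area 490.00 mm²); the cylinder at (3.5, 13.5) is absent (z outside [19, 39.5]); the cube at (10.5, 11.5) is present — its section is the full 12×9 rectangle (area 108.00 mm²); Merging all regions: the regions partially overlap — summed areas 598.00 mm² minus the doubly-counted overlap 102.00 mm² gives 496.00 mm² — area = 496.00 mm²; (rotated 5° about Z; rotation is an isometry so areas/perimeters/island counts are preserved). So its area = 496.00 mm². Layer 73 is larger (496.00 vs 48.00 mm²).

layer 73 (z = 18.25 mm)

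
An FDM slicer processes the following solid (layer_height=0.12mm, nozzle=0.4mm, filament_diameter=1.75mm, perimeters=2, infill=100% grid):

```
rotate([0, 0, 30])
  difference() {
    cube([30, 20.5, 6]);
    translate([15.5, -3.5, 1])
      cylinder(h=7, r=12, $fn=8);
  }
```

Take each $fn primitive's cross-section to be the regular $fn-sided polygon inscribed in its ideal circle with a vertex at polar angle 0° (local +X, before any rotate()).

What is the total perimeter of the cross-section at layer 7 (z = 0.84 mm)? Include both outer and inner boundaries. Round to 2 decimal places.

At z = 0.84 mm: the 30×20.5 cube contributes its full rectangle (perimeter 101.00 mm); the cylinder at (15.5, -3.5) does not reach this height (z outside [1, 8]); Subtracting the remaining from the first: none of the subtracted shapes is present at this height, so the 30×20.5 cube is unchanged — boundary = 101.00 mm; (whole slice rotated 30° about Z — lengths, areas and connectivity unchanged). Overall, the cross-section is a single solid region. Total boundary length (outer) = 101.00 mm.

101.00 mm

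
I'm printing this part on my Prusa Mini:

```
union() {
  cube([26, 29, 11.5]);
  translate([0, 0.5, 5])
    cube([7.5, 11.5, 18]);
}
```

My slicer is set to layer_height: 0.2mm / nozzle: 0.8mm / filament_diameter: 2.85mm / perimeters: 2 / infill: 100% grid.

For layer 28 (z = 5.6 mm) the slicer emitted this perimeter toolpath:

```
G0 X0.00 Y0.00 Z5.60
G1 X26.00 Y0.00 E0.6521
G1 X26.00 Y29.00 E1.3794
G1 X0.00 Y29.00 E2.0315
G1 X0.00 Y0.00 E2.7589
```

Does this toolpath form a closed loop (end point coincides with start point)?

yes

Start point (G0): (0.00, 0.00). End point (last G1): the path returns to the start — closed.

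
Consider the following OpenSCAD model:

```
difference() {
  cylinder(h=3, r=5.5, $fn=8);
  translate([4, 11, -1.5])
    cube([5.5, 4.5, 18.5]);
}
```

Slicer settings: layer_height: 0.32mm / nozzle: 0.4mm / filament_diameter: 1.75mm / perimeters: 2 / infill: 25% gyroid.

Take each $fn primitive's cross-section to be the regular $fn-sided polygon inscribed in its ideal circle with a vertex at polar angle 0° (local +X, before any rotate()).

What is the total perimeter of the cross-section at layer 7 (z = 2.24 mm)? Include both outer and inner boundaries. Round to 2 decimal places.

At z = 2.24 mm: the r=5.5 cylinder gives a regular 8-gon of circumradius 5.5 (constant along its height) (perimeter = 2·8·5.500·sin(180°/8) = 33.68 mm); the 5.5×4.5 cube at (4, 11) contributes its full rectangle (perimeter 20.00 mm); Taking the first minus the rest: starting from the r=5.5 cylinder, the 5.5×4.5 cube at (4, 11) misses the remaining region (no effect) — boundary = 33.68 mm. Overall, the cross-section is a single solid region. Total boundary length (outer) = 33.68 mm.

33.68 mm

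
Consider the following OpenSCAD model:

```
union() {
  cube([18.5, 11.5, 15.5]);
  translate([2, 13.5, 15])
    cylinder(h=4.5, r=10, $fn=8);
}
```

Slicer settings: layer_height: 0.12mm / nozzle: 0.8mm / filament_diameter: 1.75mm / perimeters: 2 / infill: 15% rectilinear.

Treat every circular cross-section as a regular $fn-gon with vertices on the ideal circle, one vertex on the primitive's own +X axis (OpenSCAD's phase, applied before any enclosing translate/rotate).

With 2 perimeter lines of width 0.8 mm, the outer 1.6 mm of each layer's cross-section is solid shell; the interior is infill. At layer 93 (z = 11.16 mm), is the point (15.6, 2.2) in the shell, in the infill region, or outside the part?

At z = 11.16 mm: the cube is present — its section is the full 18.5×11.5 rectangle; the cylinder at (2, 13.5) does not reach this height (z outside [15, 19.5]); Combining (union): only the 18.5×11.5 cube is present, so the union is just that shape — 1 connected region. Overall, the cross-section is a single solid region. The nearest boundary edge runs (0.00, 0.00)→(18.50, 0.00); distance from the point to it = 2.20 mm. The point is inside the cross-section and 2.20 mm from the nearest boundary — more than the 1.6 mm shell width (2 × 0.8), so it's in the infill interior.

infill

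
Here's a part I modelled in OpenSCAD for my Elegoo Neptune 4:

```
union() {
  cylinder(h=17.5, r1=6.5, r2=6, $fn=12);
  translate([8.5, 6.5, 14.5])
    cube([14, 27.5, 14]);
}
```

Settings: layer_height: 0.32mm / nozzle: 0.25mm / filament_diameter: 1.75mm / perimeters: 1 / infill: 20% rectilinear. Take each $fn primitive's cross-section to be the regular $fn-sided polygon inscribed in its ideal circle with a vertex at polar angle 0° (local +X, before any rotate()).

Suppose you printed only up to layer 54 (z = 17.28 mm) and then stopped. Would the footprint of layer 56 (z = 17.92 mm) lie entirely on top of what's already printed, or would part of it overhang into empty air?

entirely on top

Compare the two slices. At z = 17.28: the cone: at t=0.987 of its height the radius interpolates to r₁+(r₂−r₁)t = 6.006, giving a regular 12-gon of that circumradius (area = (12/2)·6.006²·sin(360°/12) = 108.23 mm²); the 14×27.5 cube at (8.5, 6.5) contributes its full rectangle (area 385.00 mm²); Merging all regions: the 2 present regions are separate (no shared area or edge), so areas and boundary lengths simply add and each stays a separate island — area = 493.23 mm². At z = 17.92: the cone does not reach this height (z outside [0, 17.5]); the cube at (8.5, 6.5) (footprint 14×27.5) is included at this height (area 385.00 mm²); Taking the union: only the 14×27.5 cube at (8.5, 6.5) is present, so the union is just that shape — area = 385.00 mm². Checking containment: the cross-section at z = 17.92 is a subset of the cross-section at z = 17.28.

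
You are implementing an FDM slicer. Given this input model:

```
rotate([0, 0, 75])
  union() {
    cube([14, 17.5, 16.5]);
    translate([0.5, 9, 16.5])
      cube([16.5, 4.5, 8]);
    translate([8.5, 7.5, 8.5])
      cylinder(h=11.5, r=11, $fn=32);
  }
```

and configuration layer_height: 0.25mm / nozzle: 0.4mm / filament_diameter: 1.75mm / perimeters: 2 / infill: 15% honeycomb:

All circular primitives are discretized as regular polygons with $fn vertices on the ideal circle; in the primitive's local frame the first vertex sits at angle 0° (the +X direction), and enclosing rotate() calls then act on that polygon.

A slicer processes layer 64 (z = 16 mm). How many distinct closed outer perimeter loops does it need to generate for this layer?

1

At z = 16 mm: the 14×17.5 cube contributes its full rectangle; the cube at (0.5, 9) does not reach this height (z outside [16.5, 24.5]); the r=11 cylinder at (8.5, 7.5) gives a regular 32-gon of circumradius 11 (constant along its height); Merging all regions: the regions partially overlap (shared area 239.43 mm²), so overlapping operands fuse into one piece — 1 connected region; (rotated 75° about Z; rotation is an isometry so areas/perimeters/island counts are preserved). The result has 1 disconnected region.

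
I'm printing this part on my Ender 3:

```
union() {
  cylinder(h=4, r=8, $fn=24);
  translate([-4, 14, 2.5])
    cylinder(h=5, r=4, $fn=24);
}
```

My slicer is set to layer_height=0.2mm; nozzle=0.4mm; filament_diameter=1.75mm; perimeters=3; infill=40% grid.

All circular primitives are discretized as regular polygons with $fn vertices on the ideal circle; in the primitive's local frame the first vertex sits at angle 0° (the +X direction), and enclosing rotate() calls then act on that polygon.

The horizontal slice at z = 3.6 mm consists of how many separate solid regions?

2

At z = 3.6 mm: the cylinder: section is a regular 24-gon, circumradius r=8; the cylinder at (-4, 14): section is a regular 24-gon, circumradius r=4; Combining (union): the 2 present regions are separate (no shared area or edge), so areas and boundary lengths simply add and each stays a separate island — 2 connected regions. The result has 2 disconnected regions.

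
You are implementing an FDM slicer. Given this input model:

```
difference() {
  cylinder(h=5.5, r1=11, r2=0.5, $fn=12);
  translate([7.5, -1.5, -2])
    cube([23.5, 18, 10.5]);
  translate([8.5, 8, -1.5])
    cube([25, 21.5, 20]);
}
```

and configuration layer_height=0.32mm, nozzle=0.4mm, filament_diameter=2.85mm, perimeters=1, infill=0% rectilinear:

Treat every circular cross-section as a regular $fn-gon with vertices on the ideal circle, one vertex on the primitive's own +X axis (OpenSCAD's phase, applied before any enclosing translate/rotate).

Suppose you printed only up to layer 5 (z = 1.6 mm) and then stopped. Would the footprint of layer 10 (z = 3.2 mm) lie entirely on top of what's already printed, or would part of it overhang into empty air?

Compare the two slices. At z = 1.6: the cone (r1=11→r2=0.5) has section circumradius 7.945 here — a regular 12-gon (area = (12/2)·7.945²·sin(360°/12) = 189.39 mm²); the cube at (7.5, -1.5) (footprint 23.5×18) is included at this height (area 423.00 mm²); the 25×21.5 cube at (8.5, 8) contributes its full rectangle (area 537.50 mm²); After the difference (first − rest): starting from the cone (189.39 mm²), the 23.5×18 cube at (7.5, -1.5) partially overlaps it — only the 0.74 mm² overlap (of its 423.00 mm²) is removed, clipping the outline; the 25×21.5 cube at (8.5, 8) misses the remaining region (no effect) — area = 188.65 mm². At z = 3.2: the cone (r1=11→r2=0.5) has section circumradius 4.891 here — a regular 12-gon (area = (12/2)·4.891²·sin(360°/12) = 71.76 mm²); the cube at (7.5, -1.5) is present — its section is the full 23.5×18 rectangle (area 423.00 mm²); the cube at (8.5, 8) is present — its section is the full 25×21.5 rectangle (area 537.50 mm²); Taking the first minus the rest: starting from the cone (71.76 mm²), the 23.5×18 cube at (7.5, -1.5) misses the remaining region (no effect); the 25×21.5 cube at (8.5, 8) misses the remaining region (no effect) — area = 71.76 mm². Checking containment: the cross-section at z = 3.2 is a subset of the cross-section at z = 1.6.

entirely on top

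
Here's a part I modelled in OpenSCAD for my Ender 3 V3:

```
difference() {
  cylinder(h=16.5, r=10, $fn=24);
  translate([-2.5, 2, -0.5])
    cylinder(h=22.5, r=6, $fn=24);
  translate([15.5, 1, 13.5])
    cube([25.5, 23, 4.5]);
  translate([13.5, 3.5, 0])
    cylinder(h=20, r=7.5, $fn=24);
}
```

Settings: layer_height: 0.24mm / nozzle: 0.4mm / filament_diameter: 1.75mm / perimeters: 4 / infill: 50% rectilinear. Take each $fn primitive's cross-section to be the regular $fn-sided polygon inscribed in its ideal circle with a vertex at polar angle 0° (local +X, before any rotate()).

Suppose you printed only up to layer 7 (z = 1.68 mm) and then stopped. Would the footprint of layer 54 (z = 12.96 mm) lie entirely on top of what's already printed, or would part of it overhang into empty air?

Compare the two slices. At z = 1.68: the r=10 cylinder gives a regular 24-gon of circumradius 10 (constant along its height) (area = (24/2)·10.000²·sin(360°/24) = 310.58 mm²); the r=6 cylinder at (-2.5, 2) gives a regular 24-gon of circumradius 6 (constant along its height) (area = (24/2)·6.000²·sin(360°/24) = 111.81 mm²); the cube at (15.5, 1) is not intersected at this z (z outside [13.5, 18]); the r=7.5 cylinder at (13.5, 3.5) gives a regular 24-gon of circumradius 7.5 (constant along its height) (area = (24/2)·7.500²·sin(360°/24) = 174.70 mm²); Taking the first minus the rest: starting from the r=10 cylinder (310.58 mm²), the r=6 cylinder at (-2.5, 2) lies wholly inside it (removes its full 111.81 mm² and its 37.59 mm outline becomes a hole wall); the r=7.5 cylinder at (13.5, 3.5) partially overlaps it — only the 24.16 mm² overlap (of its 174.70 mm²) is removed, clipping the outline — area = 174.62 mm². At z = 12.96: the cylinder: section is a regular 24-gon, circumradius r=10 (area = (24/2)·10.000²·sin(360°/24) = 310.58 mm²); the r=6 cylinder at (-2.5, 2) contributes a regular 24-gon of circumradius 6 (area = (24/2)·6.000²·sin(360°/24) = 111.81 mm²); the cube at (15.5, 1) is absent (z outside [13.5, 18]); the cylinder at (13.5, 3.5): section is a regular 24-gon, circumradius r=7.5 (area = (24/2)·7.500²·sin(360°/24) = 174.70 mm²); Subtracting the remaining from the first: starting from the r=10 cylinder (310.58 mm²), the r=6 cylinder at (-2.5, 2) lies wholly inside it (removes its full 111.81 mm² and its 37.59 mm outline becomes a hole wall); the r=7.5 cylinder at (13.5, 3.5) partially overlaps it — only the 24.16 mm² overlap (of its 174.70 mm²) is removed, clipping the outline — area = 174.62 mm². Checking containment: the cross-section at z = 12.96 is a subset of the cross-section at z = 1.68.

entirely on top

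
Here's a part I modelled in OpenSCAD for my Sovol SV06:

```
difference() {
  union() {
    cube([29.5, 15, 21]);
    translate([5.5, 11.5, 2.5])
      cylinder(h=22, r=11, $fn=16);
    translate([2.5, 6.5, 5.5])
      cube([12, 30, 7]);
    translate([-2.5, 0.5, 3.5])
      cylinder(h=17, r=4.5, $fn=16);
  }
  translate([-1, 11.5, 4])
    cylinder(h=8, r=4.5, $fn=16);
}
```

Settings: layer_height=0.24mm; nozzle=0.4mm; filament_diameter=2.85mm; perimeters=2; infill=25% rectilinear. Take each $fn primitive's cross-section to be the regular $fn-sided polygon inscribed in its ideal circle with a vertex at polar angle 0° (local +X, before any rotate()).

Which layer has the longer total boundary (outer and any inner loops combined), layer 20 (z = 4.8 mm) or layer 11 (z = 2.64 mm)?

Layer 20 (z = 4.8): the cube is present — its section is the full 29.5×15 rectangle (perimeter 89.00 mm); the r=11 cylinder at (5.5, 11.5) contributes a regular 16-gon of circumradius 11 (perimeter = 2·16·11.000·sin(180°/16) = 68.67 mm); the cube at (2.5, 6.5) is absent (z outside [5.5, 12.5]); the r=4.5 cylinder at (-2.5, 0.5) contributes a regular 16-gon of circumradius 4.5 (perimeter = 2·16·4.500·sin(180°/16) = 28.09 mm); Merging all regions: the regions partially overlap (shared area 216.62 mm²), so the edge portions inside another operand are dropped and the merged outline is re-measured after clipping — boundary = 114.23 mm; the r=4.5 cylinder at (-1, 11.5) contributes a regular 16-gon of circumradius 4.5 (perimeter = 2·16·4.500·sin(180°/16) = 28.09 mm); After the difference (first − rest): starting from the result so far, the r=4.5 cylinder at (-1, 11.5) lies inside it touching the edge (removes its full 61.99 mm²) — boundary = 138.82 mm. So its perimeter = 138.82 mm. Layer 11 (z = 2.64): the 29.5×15 cube contributes its full rectangle (perimeter 89.00 mm); the r=11 cylinder at (5.5, 11.5) gives a regular 16-gon of circumradius 11 (constant along its height) (perimeter = 2·16·11.000·sin(180°/16) = 68.67 mm); the cube at (2.5, 6.5) does not reach this height (z outside [5.5, 12.5]); the cylinder at (-2.5, 0.5) is absent (z outside [3.5, 20.5]); Taking the union: the regions partially overlap (shared area 206.24 mm²), so the edge portions inside another operand are dropped and the merged outline is re-measured after clipping — boundary = 102.49 mm; the cylinder at (-1, 11.5) is absent (z outside [4, 12]); Taking the first minus the rest: none of the subtracted shapes is present at this height, so that combined region is unchanged — boundary = 102.49 mm. So its perimeter = 102.49 mm. Layer 20 is larger (138.82 vs 102.49 mm).

layer 20 (z = 4.8 mm)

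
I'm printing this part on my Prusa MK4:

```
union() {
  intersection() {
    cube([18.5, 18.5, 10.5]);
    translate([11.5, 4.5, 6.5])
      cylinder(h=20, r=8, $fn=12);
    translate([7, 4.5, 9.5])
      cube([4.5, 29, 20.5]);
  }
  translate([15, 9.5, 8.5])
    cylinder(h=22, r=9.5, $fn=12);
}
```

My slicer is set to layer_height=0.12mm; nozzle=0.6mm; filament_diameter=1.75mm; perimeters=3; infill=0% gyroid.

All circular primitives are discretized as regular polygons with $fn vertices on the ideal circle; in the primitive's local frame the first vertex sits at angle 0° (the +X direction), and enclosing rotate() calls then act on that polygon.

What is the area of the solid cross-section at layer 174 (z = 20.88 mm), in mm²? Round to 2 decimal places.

At z = 20.88 mm: the cube is not intersected at this z (z outside [0, 10.5]); the cylinder at (11.5, 4.5): section is a regular 12-gon, circumradius r=8 (area = (12/2)·8.000²·sin(360°/12) = 192.00 mm²); the cube at (7, 4.5) is present — its section is the full 4.5×29 rectangle (area 130.50 mm²); After intersecting: at least one operand is absent at this height, so nothing remains; the r=9.5 cylinder at (15, 9.5) gives a regular 12-gon of circumradius 9.5 (constant along its height) (area = (12/2)·9.500²·sin(360°/12) = 270.75 mm²); Combining (union): only the r=9.5 cylinder at (15, 9.5) is present, so the union is just that shape — area = 270.75 mm². Overall, the cross-section is a single solid region. Net area = 270.75 mm².

270.75 mm²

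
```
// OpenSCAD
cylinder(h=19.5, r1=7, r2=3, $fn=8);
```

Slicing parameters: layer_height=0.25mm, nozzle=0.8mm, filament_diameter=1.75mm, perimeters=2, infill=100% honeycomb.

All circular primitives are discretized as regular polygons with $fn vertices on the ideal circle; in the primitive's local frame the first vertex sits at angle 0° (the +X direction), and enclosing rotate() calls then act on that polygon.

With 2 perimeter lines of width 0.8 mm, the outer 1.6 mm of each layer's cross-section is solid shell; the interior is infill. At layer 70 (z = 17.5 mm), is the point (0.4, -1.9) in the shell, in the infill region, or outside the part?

shell

At z = 17.5 mm: the cone contributes a regular 8-gon of circumradius 3.410 (interpolated between r1=7 and r2=3 at t=0.897). Overall, the cross-section is a single solid region. The nearest boundary edge runs (-0.00, -3.41)→(2.41, -2.41); distance from the point to it = 1.24 mm. The point is inside the cross-section, 1.24 mm from the nearest boundary — within the 1.6 mm shell band (2 × 0.8).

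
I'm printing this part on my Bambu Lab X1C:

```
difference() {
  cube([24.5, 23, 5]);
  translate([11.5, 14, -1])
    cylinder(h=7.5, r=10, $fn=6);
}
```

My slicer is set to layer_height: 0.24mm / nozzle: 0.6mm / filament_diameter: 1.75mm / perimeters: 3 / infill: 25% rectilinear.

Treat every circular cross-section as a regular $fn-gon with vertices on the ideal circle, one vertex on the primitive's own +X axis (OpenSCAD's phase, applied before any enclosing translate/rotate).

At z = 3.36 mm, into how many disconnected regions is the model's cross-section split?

At z = 3.36 mm: the cube is present — its section is the full 24.5×23 rectangle; the cylinder at (11.5, 14): section is a regular 6-gon, circumradius r=10; Subtracting the remaining from the first: starting from the 24.5×23 cube, the r=10 cylinder at (11.5, 14) lies wholly inside it (removes its full 259.81 mm² and its 60.00 mm outline becomes a hole wall) — 1 connected region with 1 hole. The result has 1 disconnected region.

1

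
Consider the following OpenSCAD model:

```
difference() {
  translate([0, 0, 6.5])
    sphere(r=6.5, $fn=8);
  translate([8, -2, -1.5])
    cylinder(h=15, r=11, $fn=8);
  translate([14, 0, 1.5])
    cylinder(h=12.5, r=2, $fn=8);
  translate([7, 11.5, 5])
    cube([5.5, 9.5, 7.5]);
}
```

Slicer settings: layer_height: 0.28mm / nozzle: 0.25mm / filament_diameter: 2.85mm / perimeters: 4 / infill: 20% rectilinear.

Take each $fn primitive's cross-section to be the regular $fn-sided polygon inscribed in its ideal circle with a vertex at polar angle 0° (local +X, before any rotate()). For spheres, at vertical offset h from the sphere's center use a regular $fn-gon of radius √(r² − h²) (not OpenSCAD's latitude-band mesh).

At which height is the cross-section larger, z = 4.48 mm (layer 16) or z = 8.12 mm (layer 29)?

layer 29 (z = 8.12 mm)

Layer 16 (z = 4.48): the r=6.5 sphere slices to a regular 8-gon of circumradius 6.178 (√(r²−h²) with h=2.02 from center) (area = (8/2)·6.178²·sin(360°/8) = 107.96 mm²); the r=11 cylinder at (8, -2) contributes a regular 8-gon of circumradius 11 (area = (8/2)·11.000²·sin(360°/8) = 342.24 mm²); the r=2 cylinder at (14, 0) contributes a regular 8-gon of circumradius 2 (area = (8/2)·2.000²·sin(360°/8) = 11.31 mm²); the cube at (7, 11.5) is absent (z outside [5, 12.5]); After the difference (first − rest): starting from the r=6.5 sphere (107.96 mm²), the r=11 cylinder at (8, -2) partially overlaps it — only the 73.16 mm² overlap (of its 342.24 mm²) is removed, clipping the outline; the r=2 cylinder at (14, 0) misses the remaining region (no effect) — area = 34.80 mm². So its area = 34.80 mm². Layer 29 (z = 8.12): the sphere: section is a regular 8-gon, circumradius = √(r²−h²) = √(6.5²−1.62²) = 6.295 (area = (8/2)·6.295²·sin(360°/8) = 112.08 mm²); the cylinder at (8, -2): section is a regular 8-gon, circumradius r=11 (area = (8/2)·11.000²·sin(360°/8) = 342.24 mm²); the r=2 cylinder at (14, 0) contributes a regular 8-gon of circumradius 2 (area = (8/2)·2.000²·sin(360°/8) = 11.31 mm²); the cube at (7, 11.5) (footprint 5.5×9.5) is included at this height (area 52.25 mm²); Taking the first minus the rest: starting from the r=6.5 sphere (112.08 mm²), the r=11 cylinder at (8, -2) partially overlaps it — only the 75.32 mm² overlap (of its 342.24 mm²) is removed, clipping the outline; the r=2 cylinder at (14, 0) misses the remaining region (no effect); the 5.5×9.5 cube at (7, 11.5) misses the remaining region (no effect) — area = 36.76 mm². So its area = 36.76 mm². Layer 29 is larger (36.76 vs 34.80 mm²).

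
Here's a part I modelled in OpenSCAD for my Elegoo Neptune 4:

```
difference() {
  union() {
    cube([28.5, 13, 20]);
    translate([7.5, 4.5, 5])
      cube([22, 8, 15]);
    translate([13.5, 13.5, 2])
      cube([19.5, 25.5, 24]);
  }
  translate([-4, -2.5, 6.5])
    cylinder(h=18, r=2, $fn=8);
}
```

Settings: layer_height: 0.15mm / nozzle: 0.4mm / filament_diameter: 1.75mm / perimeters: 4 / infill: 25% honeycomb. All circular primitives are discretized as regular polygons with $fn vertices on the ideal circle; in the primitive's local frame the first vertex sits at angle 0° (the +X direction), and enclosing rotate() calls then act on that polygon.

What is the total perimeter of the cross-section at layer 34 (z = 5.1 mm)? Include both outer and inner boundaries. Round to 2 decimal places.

At z = 5.1 mm: the cube (footprint 28.5×13) is included at this height (perimeter 83.00 mm); the 22×8 cube at (7.5, 4.5) contributes its full rectangle (perimeter 60.00 mm); the cube at (13.5, 13.5) is present — its section is the full 19.5×25.5 rectangle (perimeter 90.00 mm); Combining (union): the regions partially overlap (shared area 168.00 mm²), so the edge portions inside another operand are dropped and the merged outline is re-measured after clipping — boundary = 175.00 mm; the cylinder at (-4, -2.5) does not reach this height (z outside [6.5, 24.5]); Subtracting the remaining from the first: none of the subtracted shapes is present at this height, so that combined region is unchanged — boundary = 175.00 mm. Overall, the cross-section has 2 separate islands. Total boundary length (outer) = 175.00 mm.

175.00 mm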